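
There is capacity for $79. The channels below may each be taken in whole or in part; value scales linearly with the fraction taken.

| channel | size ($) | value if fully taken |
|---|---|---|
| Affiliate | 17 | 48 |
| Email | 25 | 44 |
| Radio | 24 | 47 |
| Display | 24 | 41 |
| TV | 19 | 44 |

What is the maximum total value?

172.44

Rank by value-to-size ratio: Affiliate 48/17≈2.82, TV 44/19≈2.32, Radio 47/24≈1.96, Email 44/25≈1.76, Display 41/24≈1.71.
Affiliate: take in full, 17 $ for value 48 ; 62 left.
TV: take in full, 19 $ for value 44 ; 43 left.
All 24 $ of Radio fit (value 47) ; 19 remain.
19 $ left: a 19/25 share of Email gives 44×19/25 = 33.44.
Total value = 172.44.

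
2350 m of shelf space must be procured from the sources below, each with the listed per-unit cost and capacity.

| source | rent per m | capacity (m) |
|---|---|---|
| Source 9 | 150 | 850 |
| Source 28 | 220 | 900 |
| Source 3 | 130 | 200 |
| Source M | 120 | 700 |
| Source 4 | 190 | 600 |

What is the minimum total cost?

Use sources in increasing cost order.
Source M at 120: take all 700 m — 1650 still needed.
Source 3 at 130: take all 200 m — 1450 still needed.
Source 9 at 150: take all 850 m — 600 still needed.
Source 4 at 190: take all 600 m — 0 still needed.
Source 28: unused.
Cost = 700×120 + 200×130 + 850×150 + 600×190 = 351500.

351500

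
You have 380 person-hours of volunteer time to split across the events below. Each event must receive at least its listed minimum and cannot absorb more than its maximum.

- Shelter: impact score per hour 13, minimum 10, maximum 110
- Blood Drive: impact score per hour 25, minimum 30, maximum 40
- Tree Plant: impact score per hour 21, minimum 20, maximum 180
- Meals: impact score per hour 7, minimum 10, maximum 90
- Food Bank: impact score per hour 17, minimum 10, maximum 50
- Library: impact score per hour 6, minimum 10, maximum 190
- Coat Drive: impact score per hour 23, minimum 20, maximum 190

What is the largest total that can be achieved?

8110

Meeting every minimum uses 10+30+20+10+10+10+20 = 110 person-hours, leaving 270.
Order the events by impact score per hour: Blood Drive 25 > Coat Drive 23 > Tree Plant 21 > Food Bank 17 > Shelter 13 > Meals 7 > Library 6.
Blood Drive: +10 to 40 (cap) → 260 left.
Give Coat Drive 170 more to hit its cap of 190 → 90 left.
Tree Plant has room for 160 more but only 90 remain, so it gets 110.
Total = 13×10 + 25×40 + 21×110 + 7×10 + 17×10 + 6×10 + 23×190 = 8110.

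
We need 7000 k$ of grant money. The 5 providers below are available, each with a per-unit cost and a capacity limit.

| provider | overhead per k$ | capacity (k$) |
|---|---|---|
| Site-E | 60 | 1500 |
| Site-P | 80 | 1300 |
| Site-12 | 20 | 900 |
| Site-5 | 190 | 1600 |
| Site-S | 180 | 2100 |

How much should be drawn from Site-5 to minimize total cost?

1200

Cheapest first:
Site-12 (20): use full 900 → 6100 k$ to go.
Site-E (60): use full 1500 → 4600 k$ to go.
Site-P at 80: take all 1300 k$ → 3300 still needed.
Site-S at 180: take all 2100 k$ → 1200 still needed.
Site-5 at 190: take 1200 of its 1600 → requirement met.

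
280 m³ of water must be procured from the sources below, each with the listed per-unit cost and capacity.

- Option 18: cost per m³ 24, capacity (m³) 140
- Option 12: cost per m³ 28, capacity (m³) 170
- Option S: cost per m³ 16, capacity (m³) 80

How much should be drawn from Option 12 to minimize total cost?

60

Use sources in increasing cost order.
Take 80 from Option S at 16 ; need 200 more.
Take 140 from Option 18 at 24 ; need 60 more.
Option 12 at 28: take 60 of its 170 ; requirement met.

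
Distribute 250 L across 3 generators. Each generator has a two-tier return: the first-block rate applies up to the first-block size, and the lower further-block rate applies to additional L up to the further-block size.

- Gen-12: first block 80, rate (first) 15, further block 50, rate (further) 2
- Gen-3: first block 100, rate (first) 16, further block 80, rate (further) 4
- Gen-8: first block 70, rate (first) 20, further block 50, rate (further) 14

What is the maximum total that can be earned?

Treat each block as its own option and order by rate: Gen-8/T1 20 > Gen-3/T1 16 > Gen-12/T1 15 > Gen-8/T2 14 > Gen-3/T2 4 > Gen-12/T2 2.
Fill Gen-8 T1 block (70 at 20) → 180 left.
Fill Gen-3 T1 block (100 at 16) → 80 left.
Fill Gen-12 T1 block (80 at 15) → 0 left.
Total = 20×70 + 16×100 + 15×80 = 4200.

4200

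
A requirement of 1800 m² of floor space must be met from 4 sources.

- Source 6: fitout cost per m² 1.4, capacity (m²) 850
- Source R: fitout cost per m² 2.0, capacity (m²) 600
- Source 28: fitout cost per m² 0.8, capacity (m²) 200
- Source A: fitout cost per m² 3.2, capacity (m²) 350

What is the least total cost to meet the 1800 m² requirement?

3030

Use sources in increasing cost order.
Source 28 (0.8): use full 200 ; 1600 m² to go.
Take 850 from Source 6 at 1.4 ; need 750 more.
Source R (2.0): use full 600 ; 150 m² to go.
Take 150 from Source A at 3.2 to finish.
Cost = 200×0.8 + 850×1.4 + 600×2.0 + 150×3.2 = 3030.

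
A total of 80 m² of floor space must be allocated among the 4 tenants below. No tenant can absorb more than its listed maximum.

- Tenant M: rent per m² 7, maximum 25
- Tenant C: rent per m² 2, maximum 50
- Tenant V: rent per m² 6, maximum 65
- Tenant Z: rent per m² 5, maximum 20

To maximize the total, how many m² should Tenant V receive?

Order the tenants by rent per m²: Tenant M 7 > Tenant V 6 > Tenant Z 5 > Tenant C 2.
Tenant M takes 25 to reach its cap of 25 — 55 left.
Only 55 left; Tenant V takes them to reach 55.

55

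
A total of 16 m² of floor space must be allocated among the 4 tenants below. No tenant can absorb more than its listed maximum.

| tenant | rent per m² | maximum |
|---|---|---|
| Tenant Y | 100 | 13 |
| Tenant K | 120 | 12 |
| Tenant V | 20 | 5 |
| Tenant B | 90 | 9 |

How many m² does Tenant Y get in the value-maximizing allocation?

Highest rent per m² first: Tenant K 120 > Tenant Y 100 > Tenant B 90 > Tenant V 20.
Give Tenant K 12 to hit its cap of 12 → 4 left.
Tenant Y: +4 (room for 13) → 4. Pool exhausted.

4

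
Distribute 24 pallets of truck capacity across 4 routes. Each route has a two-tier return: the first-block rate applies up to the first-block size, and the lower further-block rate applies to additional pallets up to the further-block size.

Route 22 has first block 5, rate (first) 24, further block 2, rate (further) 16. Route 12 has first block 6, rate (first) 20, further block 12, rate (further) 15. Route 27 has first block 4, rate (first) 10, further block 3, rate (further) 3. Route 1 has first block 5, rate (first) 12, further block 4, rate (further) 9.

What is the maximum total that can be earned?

437

Treat each block as its own option and order by rate: Route 22/tier1 24 > Route 12/tier1 20 > Route 22/tier2 16 > Route 12/tier2 15 > Route 1/tier1 12 > Route 27/tier1 10 > Route 1/tier2 9 > Route 27/tier2 3.
Route 22 tier1 at 24: fill all 5 → 19 left.
Fill Route 12 tier1 block (6 at 20) → 13 left.
Route 22/tier2 (16): +2 → 11 left.
Route 12 tier2 at 15: only 11 left, fill 11.
Total = 24×5 + 20×6 + 16×2 + 15×11 = 437.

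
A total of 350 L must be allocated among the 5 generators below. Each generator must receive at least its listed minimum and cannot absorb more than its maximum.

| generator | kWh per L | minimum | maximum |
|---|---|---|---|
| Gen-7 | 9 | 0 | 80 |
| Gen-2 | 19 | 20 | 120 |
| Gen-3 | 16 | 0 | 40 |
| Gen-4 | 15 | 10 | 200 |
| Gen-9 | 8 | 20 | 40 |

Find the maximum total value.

5630

Meeting every minimum uses 0+20+0+10+20 = 50 L, leaving 300.
Highest kWh per L first: Gen-2 19 > Gen-3 16 > Gen-4 15 > Gen-7 9 > Gen-9 8.
Gen-2 takes 100 more to reach its cap of 120 ; 200 left.
Gen-3: +40 to 40 (cap) ; 160 left.
Only 160 left; Gen-4 takes them to reach 170.
Total = 19×120 + 16×40 + 15×170 + 8×20 = 5630.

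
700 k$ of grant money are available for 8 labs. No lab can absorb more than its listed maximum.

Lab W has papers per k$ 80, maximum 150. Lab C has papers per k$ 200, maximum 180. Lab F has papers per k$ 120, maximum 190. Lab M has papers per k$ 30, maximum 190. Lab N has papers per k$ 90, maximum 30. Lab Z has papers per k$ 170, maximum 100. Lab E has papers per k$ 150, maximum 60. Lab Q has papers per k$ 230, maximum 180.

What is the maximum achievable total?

125000

Order the labs by papers per k$: Lab Q 230 > Lab C 200 > Lab Z 170 > Lab E 150 > Lab F 120 > Lab N 90 > Lab W 80 > Lab M 30.
Lab Q takes 180 to reach its cap of 180 → 520 left.
Lab C takes 180 to reach its cap of 180 → 340 left.
Lab Z takes 100 to reach its cap of 100 → 240 left.
Lab E takes 60 to reach its cap of 60 → 180 left.
Only 180 left; Lab F takes them to reach 180.
Total = 200×180 + 120×180 + 170×100 + 150×60 + 230×180 = 125000.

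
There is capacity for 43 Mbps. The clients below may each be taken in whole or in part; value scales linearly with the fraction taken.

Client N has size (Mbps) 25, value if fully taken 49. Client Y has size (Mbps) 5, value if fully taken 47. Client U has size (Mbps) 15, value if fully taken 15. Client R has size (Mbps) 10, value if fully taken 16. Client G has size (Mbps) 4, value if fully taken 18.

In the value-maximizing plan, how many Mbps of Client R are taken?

9

Rank by value-to-size ratio: Client Y 47/5≈9.4, Client G 18/4≈4.5, Client N 49/25≈1.96, Client R 16/10≈1.6, Client U 15/15≈1.
Take all of Client Y (5 Mbps, value 47) — 38 Mbps left.
All 4 Mbps of Client G fit (value 18) — 34 remain.
Client N: take in full, 25 Mbps for value 49 — 9 left.
Only 9 Mbps remain; take 9/10 of Client R for value 16×9/10 = 14.4.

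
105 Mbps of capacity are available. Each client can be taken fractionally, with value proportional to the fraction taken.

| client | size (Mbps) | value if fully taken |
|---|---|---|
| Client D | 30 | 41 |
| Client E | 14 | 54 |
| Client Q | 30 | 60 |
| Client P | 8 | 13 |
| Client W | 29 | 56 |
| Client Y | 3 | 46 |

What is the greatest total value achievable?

257.7

Sort by value density: Client Y 46/3≈15.3, Client E 54/14≈3.86, Client Q 60/30≈2, Client W 56/29≈1.93, Client P 13/8≈1.62, Client D 41/30≈1.37.
All 3 Mbps of Client Y fit (value 46) — 102 remain.
All 14 Mbps of Client E fit (value 54) — 88 remain.
All 30 Mbps of Client Q fit (value 60) — 58 remain.
All 29 Mbps of Client W fit (value 56) — 29 remain.
Take all of Client P (8 Mbps, value 13) — 21 Mbps left.
Fill the last 21 Mbps with part of Client D: 21/30 of it earns 28.7.
Total value = 257.7.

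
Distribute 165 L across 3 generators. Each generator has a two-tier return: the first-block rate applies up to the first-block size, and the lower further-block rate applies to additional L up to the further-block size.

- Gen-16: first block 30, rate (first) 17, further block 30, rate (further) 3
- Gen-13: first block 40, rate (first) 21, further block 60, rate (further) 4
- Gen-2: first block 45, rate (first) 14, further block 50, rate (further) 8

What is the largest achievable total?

2380

Order all 6 blocks by rate: Gen-13/first 21 > Gen-16/first 17 > Gen-2/first 14 > Gen-2/second 8 > Gen-13/second 4 > Gen-16/second 3.
Gen-13 first at 21: fill all 40 — 125 left.
Gen-16 first at 17: fill all 30 — 95 left.
Gen-2 first at 14: fill all 45 — 50 left.
Gen-2/second (8): +50 — 0 left.
Total = 21×40 + 17×30 + 14×45 + 8×50 = 2380.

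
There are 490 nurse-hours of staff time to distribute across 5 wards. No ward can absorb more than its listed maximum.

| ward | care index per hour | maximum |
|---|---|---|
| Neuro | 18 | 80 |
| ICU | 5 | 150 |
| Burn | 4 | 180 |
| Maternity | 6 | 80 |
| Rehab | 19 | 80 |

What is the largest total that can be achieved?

Rank by care index per hour: Rehab 19 > Neuro 18 > Maternity 6 > ICU 5 > Burn 4.
Rehab: +80 to 80 (cap) — 410 left.
Give Neuro 80 to hit its cap of 80 — 330 left.
Maternity takes 80 to reach its cap of 80 — 250 left.
ICU: +150 to 150 (cap) — 100 left.
Burn has room for 180 but only 100 remain, so it gets 100.
Total = 18×80 + 5×150 + 4×100 + 6×80 + 19×80 = 4590.

4590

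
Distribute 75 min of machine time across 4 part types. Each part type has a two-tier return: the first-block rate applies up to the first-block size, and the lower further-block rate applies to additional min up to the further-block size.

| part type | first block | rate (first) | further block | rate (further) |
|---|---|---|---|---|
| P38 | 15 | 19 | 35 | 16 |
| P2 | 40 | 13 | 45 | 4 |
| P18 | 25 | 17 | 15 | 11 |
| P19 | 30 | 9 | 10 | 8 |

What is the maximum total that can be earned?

Rank every tier by rate: P38/tier1 19 > P18/tier1 17 > P38/tier2 16 > P2/tier1 13 > P18/tier2 11 > P19/tier1 9 > P19/tier2 8 > P2/tier2 4.
P38 tier1 at 19: fill all 15 → 60 left.
P18 tier1 at 17: fill all 25 → 35 left.
P38/tier2 (16): +35 → 0 left.
Total = 19×15 + 17×25 + 16×35 = 1270.

1270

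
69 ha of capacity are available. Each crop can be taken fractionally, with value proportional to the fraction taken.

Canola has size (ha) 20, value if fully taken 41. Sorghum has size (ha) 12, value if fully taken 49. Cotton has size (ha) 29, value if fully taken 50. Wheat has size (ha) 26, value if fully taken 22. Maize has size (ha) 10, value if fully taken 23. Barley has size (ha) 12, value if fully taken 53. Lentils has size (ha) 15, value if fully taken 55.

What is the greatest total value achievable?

221

Rank by value-to-size ratio: Barley 53/12≈4.42, Sorghum 49/12≈4.08, Lentils 55/15≈3.67, Maize 23/10≈2.3, Canola 41/20≈2.05, Cotton 50/29≈1.72, Wheat 22/26≈0.846.
Take all of Barley (12 ha, value 53) → 57 ha left.
All 12 ha of Sorghum fit (value 49) → 45 remain.
Lentils: take in full, 15 ha for value 55 → 30 left.
Take all of Maize (10 ha, value 23) → 20 ha left.
Take all of Canola (20 ha, value 41) → 0 ha left.
Total value = 221.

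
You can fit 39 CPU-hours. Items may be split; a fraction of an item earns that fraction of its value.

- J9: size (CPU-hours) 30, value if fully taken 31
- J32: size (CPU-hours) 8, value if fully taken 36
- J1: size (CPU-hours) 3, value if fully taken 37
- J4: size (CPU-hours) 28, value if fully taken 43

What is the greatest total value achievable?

116

Best value per unit of size first: J1 37/3≈12.3, J32 36/8≈4.5, J4 43/28≈1.54, J9 31/30≈1.03.
J1: take in full, 3 CPU-hours for value 37 ; 36 left.
J32: take in full, 8 CPU-hours for value 36 ; 28 left.
Take all of J4 (28 CPU-hours, value 43) ; 0 CPU-hours left.
Total value = 116.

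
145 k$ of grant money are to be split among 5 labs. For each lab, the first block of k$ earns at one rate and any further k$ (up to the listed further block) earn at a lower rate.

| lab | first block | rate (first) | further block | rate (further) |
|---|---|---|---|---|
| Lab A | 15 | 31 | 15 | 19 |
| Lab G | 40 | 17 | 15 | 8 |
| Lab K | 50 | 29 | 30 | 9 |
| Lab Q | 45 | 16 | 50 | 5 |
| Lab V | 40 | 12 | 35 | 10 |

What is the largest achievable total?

3280

Treat each block as its own option and order by rate: Lab A/first 31 > Lab K/first 29 > Lab A/second 19 > Lab G/first 17 > Lab Q/first 16 > Lab V/first 12 > Lab V/second 10 > Lab K/second 9 > Lab G/second 8 > Lab Q/second 5.
Lab A/first (31): +15 ; 130 left.
Fill Lab K first block (50 at 29) ; 80 left.
Lab A second at 19: fill all 15 ; 65 left.
Lab G/first (17): +40 ; 25 left.
25 remain; put them into Lab Q first at 16.
Total = 31×15 + 29×50 + 19×15 + 17×40 + 16×25 = 3280.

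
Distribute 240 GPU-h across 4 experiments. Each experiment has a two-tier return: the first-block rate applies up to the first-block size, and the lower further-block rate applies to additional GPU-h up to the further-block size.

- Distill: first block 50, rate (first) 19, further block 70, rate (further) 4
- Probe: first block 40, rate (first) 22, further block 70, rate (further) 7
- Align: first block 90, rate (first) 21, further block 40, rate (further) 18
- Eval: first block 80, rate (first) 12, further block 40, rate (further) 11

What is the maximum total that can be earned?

4680

Treat each block as its own option and order by rate: Probe/tier1 22 > Align/tier1 21 > Distill/tier1 19 > Align/tier2 18 > Eval/tier1 12 > Eval/tier2 11 > Probe/tier2 7 > Distill/tier2 4.
Probe/tier1 (22): +40 ; 200 left.
Fill Align tier1 block (90 at 21) ; 110 left.
Distill/tier1 (19): +50 ; 60 left.
Align/tier2 (18): +40 ; 20 left.
Eval/tier1: +20 of 80 at 12; pool empty.
Total = 22×40 + 21×90 + 19×50 + 18×40 + 12×20 = 4680.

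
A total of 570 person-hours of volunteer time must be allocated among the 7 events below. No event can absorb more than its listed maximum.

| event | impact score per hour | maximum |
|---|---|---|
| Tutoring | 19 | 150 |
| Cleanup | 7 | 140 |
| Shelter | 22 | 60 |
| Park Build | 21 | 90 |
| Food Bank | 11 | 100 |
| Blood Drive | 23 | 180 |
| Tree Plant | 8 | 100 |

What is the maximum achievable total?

11190

Order the events by impact score per hour: Blood Drive 23 > Shelter 22 > Park Build 21 > Tutoring 19 > Food Bank 11 > Tree Plant 8 > Cleanup 7.
Give Blood Drive 180 to hit its cap of 180 — 390 left.
Shelter: +60 to 60 (cap) — 330 left.
Park Build takes 90 to reach its cap of 90 — 240 left.
Tutoring: +150 to 150 (cap) — 90 left.
Only 90 left; Food Bank takes them to reach 90.
Total = 19×150 + 22×60 + 21×90 + 11×90 + 23×180 = 11190.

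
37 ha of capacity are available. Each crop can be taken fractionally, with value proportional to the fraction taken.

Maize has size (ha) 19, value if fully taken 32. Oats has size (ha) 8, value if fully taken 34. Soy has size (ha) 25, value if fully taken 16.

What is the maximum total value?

Best value per unit of size first: Oats 34/8≈4.25, Maize 32/19≈1.68, Soy 16/25≈0.64.
Oats: take in full, 8 ha for value 34 → 29 left.
Maize: take in full, 19 ha for value 32 → 10 left.
Fill the last 10 ha with part of Soy: 10/25 of it earns 6.4.
Total value = 72.4.

72.4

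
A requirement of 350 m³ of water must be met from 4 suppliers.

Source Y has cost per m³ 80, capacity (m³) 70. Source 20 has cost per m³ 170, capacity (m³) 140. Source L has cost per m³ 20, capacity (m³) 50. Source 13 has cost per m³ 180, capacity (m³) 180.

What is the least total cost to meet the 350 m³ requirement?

Use suppliers in increasing cost order.
Take 50 from Source L at 20 ; need 300 more.
Source Y at 80: take all 70 m³ ; 230 still needed.
Source 20 (170): use full 140 ; 90 m³ to go.
Source 13 at 180: take 90 of its 180 ; requirement met.
Cost = 50×20 + 70×80 + 140×170 + 90×180 = 46600.

46600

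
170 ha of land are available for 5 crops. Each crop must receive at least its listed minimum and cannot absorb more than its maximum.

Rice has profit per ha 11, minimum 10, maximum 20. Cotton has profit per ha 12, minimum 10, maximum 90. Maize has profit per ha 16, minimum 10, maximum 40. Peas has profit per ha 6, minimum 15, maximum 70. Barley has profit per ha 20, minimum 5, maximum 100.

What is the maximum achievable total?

2880

Meeting every minimum uses 10+10+10+15+5 = 50 ha, leaving 120.
Rank by profit per ha: Barley 20 > Maize 16 > Cotton 12 > Rice 11 > Peas 6.
Barley: +95 to 100 (cap) → 25 left.
Only 25 left; Maize takes them to reach 35.
Total = 11×10 + 12×10 + 16×35 + 6×15 + 20×100 = 2880.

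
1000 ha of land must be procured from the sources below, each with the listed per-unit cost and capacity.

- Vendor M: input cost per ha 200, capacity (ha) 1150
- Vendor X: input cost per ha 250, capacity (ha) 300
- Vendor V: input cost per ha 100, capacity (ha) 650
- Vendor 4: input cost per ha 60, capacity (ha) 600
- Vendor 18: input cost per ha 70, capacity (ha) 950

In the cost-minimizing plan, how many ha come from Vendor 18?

400

Use sources in increasing cost order.
Take 600 from Vendor 4 at 60 → need 400 more.
Vendor 18 (70): take the remaining 400 → done.
Vendor V, Vendor M, Vendor X: unused.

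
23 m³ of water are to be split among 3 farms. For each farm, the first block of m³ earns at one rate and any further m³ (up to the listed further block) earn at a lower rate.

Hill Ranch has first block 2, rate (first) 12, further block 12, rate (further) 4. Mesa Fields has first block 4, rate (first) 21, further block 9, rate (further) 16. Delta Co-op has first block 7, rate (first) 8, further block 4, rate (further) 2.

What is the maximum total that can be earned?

312

Order all 6 blocks by rate: Mesa Fields/first 21 > Mesa Fields/second 16 > Hill Ranch/first 12 > Delta Co-op/first 8 > Hill Ranch/second 4 > Delta Co-op/second 2.
Mesa Fields first at 21: fill all 4 ; 19 left.
Mesa Fields second at 16: fill all 9 ; 10 left.
Fill Hill Ranch first block (2 at 12) ; 8 left.
Delta Co-op first at 8: fill all 7 ; 1 left.
Hill Ranch second at 4: only 1 left, fill 1.
Total = 21×4 + 16×9 + 12×2 + 8×7 + 4×1 = 312.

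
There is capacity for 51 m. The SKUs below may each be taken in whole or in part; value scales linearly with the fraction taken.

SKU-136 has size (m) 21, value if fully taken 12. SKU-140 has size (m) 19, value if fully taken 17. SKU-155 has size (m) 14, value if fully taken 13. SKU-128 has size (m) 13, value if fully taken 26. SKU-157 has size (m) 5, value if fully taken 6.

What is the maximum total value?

62

Sort by value density: SKU-128 26/13≈2, SKU-157 6/5≈1.2, SKU-155 13/14≈0.929, SKU-140 17/19≈0.895, SKU-136 12/21≈0.571.
All 13 m of SKU-128 fit (value 26) — 38 remain.
All 5 m of SKU-157 fit (value 6) — 33 remain.
All 14 m of SKU-155 fit (value 13) — 19 remain.
SKU-140: take in full, 19 m for value 17 — 0 left.
Total value = 62.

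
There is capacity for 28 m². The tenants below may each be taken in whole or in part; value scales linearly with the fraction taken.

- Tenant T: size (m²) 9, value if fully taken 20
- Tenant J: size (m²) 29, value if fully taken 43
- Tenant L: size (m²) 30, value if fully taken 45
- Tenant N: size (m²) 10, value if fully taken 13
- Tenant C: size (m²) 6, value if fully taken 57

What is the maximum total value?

Best value per unit of size first: Tenant C 57/6≈9.5, Tenant T 20/9≈2.22, Tenant L 45/30≈1.5, Tenant J 43/29≈1.48, Tenant N 13/10≈1.3.
Take all of Tenant C (6 m², value 57) — 22 m² left.
Tenant T: take in full, 9 m² for value 20 — 13 left.
13 m² left: a 13/30 share of Tenant L gives 45×13/30 = 19.5.
Total value = 96.5.

96.5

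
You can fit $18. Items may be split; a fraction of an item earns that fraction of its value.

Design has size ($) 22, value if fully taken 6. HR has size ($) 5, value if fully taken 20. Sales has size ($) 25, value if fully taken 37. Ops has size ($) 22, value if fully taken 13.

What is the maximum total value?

Best value per unit of size first: HR 20/5≈4, Sales 37/25≈1.48, Ops 13/22≈0.591, Design 6/22≈0.273.
HR: take in full, 5 $ for value 20 — 13 left.
Only 13 $ remain; take 13/25 of Sales for value 37×13/25 = 19.24.
Total value = 39.24.

39.24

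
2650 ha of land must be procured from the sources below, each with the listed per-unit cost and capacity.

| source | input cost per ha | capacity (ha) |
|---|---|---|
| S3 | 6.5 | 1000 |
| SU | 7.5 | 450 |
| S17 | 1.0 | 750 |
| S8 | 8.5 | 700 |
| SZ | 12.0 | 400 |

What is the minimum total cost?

14450

Cheapest first:
S17 at 1.0: take all 750 ha — 1900 still needed.
Take 1000 from S3 at 6.5 — need 900 more.
SU (7.5): use full 450 — 450 ha to go.
S8 (8.5): take the remaining 450 — done.
SZ: unused.
Cost = 750×1.0 + 1000×6.5 + 450×7.5 + 450×8.5 = 14450.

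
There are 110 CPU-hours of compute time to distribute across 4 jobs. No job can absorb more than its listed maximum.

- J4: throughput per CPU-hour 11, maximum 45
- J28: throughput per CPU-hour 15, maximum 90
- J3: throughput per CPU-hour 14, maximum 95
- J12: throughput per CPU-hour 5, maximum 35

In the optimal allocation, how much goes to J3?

20

Rank by throughput per CPU-hour: J28 15 > J3 14 > J4 11 > J12 5.
Give J28 90 to hit its cap of 90 — 20 left.
Only 20 left; J3 takes them to reach 20.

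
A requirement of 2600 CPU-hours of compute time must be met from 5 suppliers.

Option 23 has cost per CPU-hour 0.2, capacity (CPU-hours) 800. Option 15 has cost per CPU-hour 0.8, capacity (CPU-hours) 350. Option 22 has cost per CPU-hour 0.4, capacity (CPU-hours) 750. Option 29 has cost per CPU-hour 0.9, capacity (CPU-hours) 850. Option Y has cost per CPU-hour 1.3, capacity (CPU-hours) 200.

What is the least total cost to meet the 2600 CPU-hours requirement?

1370

Fill from the cheapest supplier first.
Option 23 (0.2): use full 800 — 1800 CPU-hours to go.
Option 22 at 0.4: take all 750 CPU-hours — 1050 still needed.
Take 350 from Option 15 at 0.8 — need 700 more.
Option 29 at 0.9: take 700 of its 850 — requirement met.
Option Y: unused.
Cost = 800×0.2 + 750×0.4 + 350×0.8 + 700×0.9 = 1370.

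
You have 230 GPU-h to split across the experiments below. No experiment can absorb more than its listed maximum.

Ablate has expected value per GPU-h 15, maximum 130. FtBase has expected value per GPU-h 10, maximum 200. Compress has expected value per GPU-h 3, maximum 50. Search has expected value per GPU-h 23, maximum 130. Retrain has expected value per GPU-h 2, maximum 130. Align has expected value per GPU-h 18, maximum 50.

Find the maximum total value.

4640

Order the experiments by expected value per GPU-h: Search 23 > Align 18 > Ablate 15 > FtBase 10 > Compress 3 > Retrain 2.
Give Search 130 to hit its cap of 130 → 100 left.
Align takes 50 to reach its cap of 50 → 50 left.
Only 50 left; Ablate takes them to reach 50.
Total = 15×50 + 23×130 + 18×50 = 4640.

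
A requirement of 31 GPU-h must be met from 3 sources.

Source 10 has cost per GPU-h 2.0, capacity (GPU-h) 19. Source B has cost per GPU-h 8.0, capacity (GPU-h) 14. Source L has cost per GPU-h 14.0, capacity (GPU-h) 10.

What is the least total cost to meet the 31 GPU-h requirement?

Fill from the cheapest source first.
Source 10 (2.0): use full 19 → 12 GPU-h to go.
Take 12 from Source B at 8.0 to finish.
Source L: unused.
Cost = 19×2.0 + 12×8.0 = 134.

134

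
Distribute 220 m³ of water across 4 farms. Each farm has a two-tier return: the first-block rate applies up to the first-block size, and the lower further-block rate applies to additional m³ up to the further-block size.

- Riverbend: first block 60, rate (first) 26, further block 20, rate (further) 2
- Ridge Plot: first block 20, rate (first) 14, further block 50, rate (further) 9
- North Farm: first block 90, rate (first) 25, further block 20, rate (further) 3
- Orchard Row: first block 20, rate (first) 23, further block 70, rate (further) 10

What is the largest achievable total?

4850

Treat each block as its own option and order by rate: Riverbend/T1 26 > North Farm/T1 25 > Orchard Row/T1 23 > Ridge Plot/T1 14 > Orchard Row/T2 10 > Ridge Plot/T2 9 > North Farm/T2 3 > Riverbend/T2 2.
Fill Riverbend T1 block (60 at 26) ; 160 left.
Fill North Farm T1 block (90 at 25) ; 70 left.
Fill Orchard Row T1 block (20 at 23) ; 50 left.
Ridge Plot T1 at 14: fill all 20 ; 30 left.
Orchard Row T2 at 10: only 30 left, fill 30.
Total = 26×60 + 25×90 + 23×20 + 14×20 + 10×30 = 4850.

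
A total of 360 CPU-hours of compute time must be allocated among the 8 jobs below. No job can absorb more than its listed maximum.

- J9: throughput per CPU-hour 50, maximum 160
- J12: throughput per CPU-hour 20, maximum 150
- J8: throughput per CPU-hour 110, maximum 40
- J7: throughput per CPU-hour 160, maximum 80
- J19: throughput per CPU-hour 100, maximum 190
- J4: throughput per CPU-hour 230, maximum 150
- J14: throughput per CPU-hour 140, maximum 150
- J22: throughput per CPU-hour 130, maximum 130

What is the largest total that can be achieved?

Highest throughput per CPU-hour first: J4 230 > J7 160 > J14 140 > J22 130 > J8 110 > J19 100 > J9 50 > J12 20.
J4: +150 to 150 (cap) — 210 left.
Give J7 80 to hit its cap of 80 — 130 left.
J14 has room for 150 but only 130 remain, so it gets 130.
Total = 160×80 + 230×150 + 140×130 = 65500.

65500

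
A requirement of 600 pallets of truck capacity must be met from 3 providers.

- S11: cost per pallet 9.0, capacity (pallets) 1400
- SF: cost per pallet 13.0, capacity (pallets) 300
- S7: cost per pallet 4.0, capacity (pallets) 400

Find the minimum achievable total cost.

Fill from the cheapest provider first.
Take 400 from S7 at 4.0 ; need 200 more.
S11 (9.0): take the remaining 200 ; done.
SF: unused.
Cost = 400×4.0 + 200×9.0 = 3400.

3400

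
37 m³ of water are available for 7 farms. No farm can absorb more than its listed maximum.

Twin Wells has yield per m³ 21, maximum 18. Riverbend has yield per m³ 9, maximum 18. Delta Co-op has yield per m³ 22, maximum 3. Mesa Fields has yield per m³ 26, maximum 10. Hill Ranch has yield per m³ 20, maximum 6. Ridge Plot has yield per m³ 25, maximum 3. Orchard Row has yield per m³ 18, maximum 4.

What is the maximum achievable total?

Rank by yield per m³: Mesa Fields 26 > Ridge Plot 25 > Delta Co-op 22 > Twin Wells 21 > Hill Ranch 20 > Orchard Row 18 > Riverbend 9.
Mesa Fields: +10 to 10 (cap) ; 27 left.
Ridge Plot: +3 to 3 (cap) ; 24 left.
Delta Co-op: +3 to 3 (cap) ; 21 left.
Twin Wells takes 18 to reach its cap of 18 ; 3 left.
Only 3 left; Hill Ranch takes them to reach 3.
Total = 21×18 + 22×3 + 26×10 + 20×3 + 25×3 = 839.

839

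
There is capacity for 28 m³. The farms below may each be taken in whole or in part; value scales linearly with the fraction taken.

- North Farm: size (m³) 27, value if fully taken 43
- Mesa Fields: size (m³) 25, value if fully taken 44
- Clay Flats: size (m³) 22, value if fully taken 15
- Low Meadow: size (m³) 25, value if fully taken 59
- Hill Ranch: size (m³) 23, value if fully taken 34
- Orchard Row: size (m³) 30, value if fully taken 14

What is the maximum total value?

64.28

Sort by value density: Low Meadow 59/25≈2.36, Mesa Fields 44/25≈1.76, North Farm 43/27≈1.59, Hill Ranch 34/23≈1.48, Clay Flats 15/22≈0.682, Orchard Row 14/30≈0.467.
Low Meadow: take in full, 25 m³ for value 59 → 3 left.
3 m³ left: a 3/25 share of Mesa Fields gives 44×3/25 = 5.28.
Total value = 64.28.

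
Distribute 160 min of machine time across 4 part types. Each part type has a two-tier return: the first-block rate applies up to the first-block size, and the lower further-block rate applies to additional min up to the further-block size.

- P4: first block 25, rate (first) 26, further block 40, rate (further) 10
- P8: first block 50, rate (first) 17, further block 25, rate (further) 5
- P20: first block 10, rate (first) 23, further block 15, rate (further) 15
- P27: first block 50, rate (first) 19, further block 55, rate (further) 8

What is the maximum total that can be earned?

Treat each block as its own option and order by rate: P4/T1 26 > P20/T1 23 > P27/T1 19 > P8/T1 17 > P20/T2 15 > P4/T2 10 > P27/T2 8 > P8/T2 5.
Fill P4 T1 block (25 at 26) — 135 left.
P20/T1 (23): +10 — 125 left.
P27/T1 (19): +50 — 75 left.
P8/T1 (17): +50 — 25 left.
P20/T2 (15): +15 — 10 left.
10 remain; put them into P4 T2 at 10.
Total = 26×25 + 23×10 + 19×50 + 17×50 + 15×15 + 10×10 = 3005.

3005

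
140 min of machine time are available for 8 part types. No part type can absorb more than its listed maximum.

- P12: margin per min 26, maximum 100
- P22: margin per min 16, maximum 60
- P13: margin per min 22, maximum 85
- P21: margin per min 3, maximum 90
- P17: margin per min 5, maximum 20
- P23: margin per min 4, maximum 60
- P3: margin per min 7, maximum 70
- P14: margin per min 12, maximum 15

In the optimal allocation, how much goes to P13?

Order the part types by margin per min: P12 26 > P13 22 > P22 16 > P14 12 > P3 7 > P17 5 > P23 4 > P21 3.
P12: +100 to 100 (cap) ; 40 left.
P13 has room for 85 but only 40 remain, so it gets 40.

40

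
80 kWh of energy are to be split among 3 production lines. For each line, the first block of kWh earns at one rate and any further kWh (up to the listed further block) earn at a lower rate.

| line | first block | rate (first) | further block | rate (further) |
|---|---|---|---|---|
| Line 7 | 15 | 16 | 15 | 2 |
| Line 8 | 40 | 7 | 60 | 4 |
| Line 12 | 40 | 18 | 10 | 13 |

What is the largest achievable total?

Order all 6 blocks by rate: Line 12/T1 18 > Line 7/T1 16 > Line 12/T2 13 > Line 8/T1 7 > Line 8/T2 4 > Line 7/T2 2.
Line 12 T1 at 18: fill all 40 ; 40 left.
Fill Line 7 T1 block (15 at 16) ; 25 left.
Line 12 T2 at 13: fill all 10 ; 15 left.
Line 8 T1 at 7: only 15 left, fill 15.
Total = 18×40 + 16×15 + 13×10 + 7×15 = 1195.

1195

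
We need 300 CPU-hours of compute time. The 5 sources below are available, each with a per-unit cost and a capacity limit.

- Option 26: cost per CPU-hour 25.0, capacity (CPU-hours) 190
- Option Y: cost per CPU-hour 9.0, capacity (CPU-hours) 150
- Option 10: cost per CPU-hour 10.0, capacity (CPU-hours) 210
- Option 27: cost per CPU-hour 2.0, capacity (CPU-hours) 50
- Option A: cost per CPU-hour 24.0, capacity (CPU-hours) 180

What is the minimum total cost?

Cheapest first:
Option 27 (2.0): use full 50 → 250 CPU-hours to go.
Option Y at 9.0: take all 150 CPU-hours → 100 still needed.
Option 10 (10.0): take the remaining 100 → done.
Option A, Option 26: unused.
Cost = 50×2.0 + 150×9.0 + 100×10.0 = 2450.

2450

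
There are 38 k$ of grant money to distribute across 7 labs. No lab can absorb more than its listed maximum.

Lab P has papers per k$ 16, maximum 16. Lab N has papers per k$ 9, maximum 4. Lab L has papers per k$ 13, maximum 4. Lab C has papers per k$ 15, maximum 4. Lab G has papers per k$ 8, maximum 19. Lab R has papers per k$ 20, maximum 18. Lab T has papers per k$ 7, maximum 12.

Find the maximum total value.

Order the labs by papers per k$: Lab R 20 > Lab P 16 > Lab C 15 > Lab L 13 > Lab N 9 > Lab G 8 > Lab T 7.
Lab R: +18 to 18 (cap) — 20 left.
Lab P: +16 to 16 (cap) — 4 left.
Lab C takes 4 to reach its cap of 4 — 0 left.
Total = 16×16 + 15×4 + 20×18 = 676.

676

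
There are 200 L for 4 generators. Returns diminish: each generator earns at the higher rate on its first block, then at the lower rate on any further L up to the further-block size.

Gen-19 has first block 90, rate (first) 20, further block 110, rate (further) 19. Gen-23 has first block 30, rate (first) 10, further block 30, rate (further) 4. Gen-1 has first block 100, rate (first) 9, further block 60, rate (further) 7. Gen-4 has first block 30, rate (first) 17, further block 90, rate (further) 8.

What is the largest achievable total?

Order all 8 blocks by rate: Gen-19/T1 20 > Gen-19/T2 19 > Gen-4/T1 17 > Gen-23/T1 10 > Gen-1/T1 9 > Gen-4/T2 8 > Gen-1/T2 7 > Gen-23/T2 4.
Fill Gen-19 T1 block (90 at 20) — 110 left.
Gen-19 T2 at 19: fill all 110 — 0 left.
Total = 20×90 + 19×110 = 3890.

3890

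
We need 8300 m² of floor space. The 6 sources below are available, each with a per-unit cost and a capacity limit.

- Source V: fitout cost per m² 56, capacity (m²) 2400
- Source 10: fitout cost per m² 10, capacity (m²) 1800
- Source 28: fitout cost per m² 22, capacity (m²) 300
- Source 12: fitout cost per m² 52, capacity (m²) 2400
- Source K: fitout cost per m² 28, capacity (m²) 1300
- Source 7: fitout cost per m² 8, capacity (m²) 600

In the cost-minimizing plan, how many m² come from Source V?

Cheapest first:
Source 7 (8): use full 600 — 7700 m² to go.
Take 1800 from Source 10 at 10 — need 5900 more.
Take 300 from Source 28 at 22 — need 5600 more.
Take 1300 from Source K at 28 — need 4300 more.
Source 12 at 52: take all 2400 m² — 1900 still needed.
Take 1900 from Source V at 56 to finish.

1900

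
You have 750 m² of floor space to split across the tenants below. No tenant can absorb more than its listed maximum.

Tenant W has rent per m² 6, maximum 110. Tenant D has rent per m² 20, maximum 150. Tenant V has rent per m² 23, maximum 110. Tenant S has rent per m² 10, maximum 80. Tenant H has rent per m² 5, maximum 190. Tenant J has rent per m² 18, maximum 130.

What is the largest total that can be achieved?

10180

Highest rent per m² first: Tenant V 23 > Tenant D 20 > Tenant J 18 > Tenant S 10 > Tenant W 6 > Tenant H 5.
Give Tenant V 110 to hit its cap of 110 → 640 left.
Tenant D takes 150 to reach its cap of 150 → 490 left.
Give Tenant J 130 to hit its cap of 130 → 360 left.
Give Tenant S 80 to hit its cap of 80 → 280 left.
Tenant W takes 110 to reach its cap of 110 → 170 left.
Tenant H has room for 190 but only 170 remain, so it gets 170.
Total = 6×110 + 20×150 + 23×110 + 10×80 + 5×170 + 18×130 = 10180.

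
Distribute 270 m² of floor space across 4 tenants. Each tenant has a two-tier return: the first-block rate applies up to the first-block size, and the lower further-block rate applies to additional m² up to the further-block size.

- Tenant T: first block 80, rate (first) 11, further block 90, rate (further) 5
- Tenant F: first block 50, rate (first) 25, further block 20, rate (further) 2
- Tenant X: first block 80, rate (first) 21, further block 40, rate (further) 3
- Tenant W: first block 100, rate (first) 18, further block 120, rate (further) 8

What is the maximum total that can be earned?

5170

Treat each block as its own option and order by rate: Tenant F/first 25 > Tenant X/first 21 > Tenant W/first 18 > Tenant T/first 11 > Tenant W/second 8 > Tenant T/second 5 > Tenant X/second 3 > Tenant F/second 2.
Fill Tenant F first block (50 at 25) ; 220 left.
Tenant X/first (21): +80 ; 140 left.
Fill Tenant W first block (100 at 18) ; 40 left.
Tenant T first at 11: only 40 left, fill 40.
Total = 25×50 + 21×80 + 18×100 + 11×40 = 5170.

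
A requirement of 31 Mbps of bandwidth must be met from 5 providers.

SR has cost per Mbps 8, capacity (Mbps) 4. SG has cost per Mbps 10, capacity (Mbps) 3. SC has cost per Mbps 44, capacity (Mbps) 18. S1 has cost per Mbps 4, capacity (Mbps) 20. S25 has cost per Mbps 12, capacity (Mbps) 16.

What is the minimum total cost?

Use providers in increasing cost order.
Take 20 from S1 at 4 → need 11 more.
SR (8): use full 4 → 7 Mbps to go.
Take 3 from SG at 10 → need 4 more.
S25 (12): take the remaining 4 → done.
SC: unused.
Cost = 20×4 + 4×8 + 3×10 + 4×12 = 190.

190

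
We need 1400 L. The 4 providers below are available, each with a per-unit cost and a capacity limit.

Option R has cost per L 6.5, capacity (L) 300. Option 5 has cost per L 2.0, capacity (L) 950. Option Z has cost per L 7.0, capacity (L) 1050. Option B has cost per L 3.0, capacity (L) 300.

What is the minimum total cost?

3775

Cheapest first:
Take 950 from Option 5 at 2.0 ; need 450 more.
Take 300 from Option B at 3.0 ; need 150 more.
Option R (6.5): take the remaining 150 ; done.
Option Z: unused.
Cost = 950×2.0 + 300×3.0 + 150×6.5 = 3775.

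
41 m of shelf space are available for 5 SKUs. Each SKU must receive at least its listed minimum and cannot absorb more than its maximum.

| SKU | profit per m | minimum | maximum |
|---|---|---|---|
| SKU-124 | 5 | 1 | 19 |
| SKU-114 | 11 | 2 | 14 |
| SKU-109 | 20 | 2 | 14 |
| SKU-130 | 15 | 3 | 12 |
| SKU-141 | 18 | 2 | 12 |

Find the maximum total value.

Meeting every minimum uses 1+2+2+3+2 = 10 m, leaving 31.
Highest profit per m first: SKU-109 20 > SKU-141 18 > SKU-130 15 > SKU-114 11 > SKU-124 5.
SKU-109: +12 to 14 (cap) — 19 left.
SKU-141 takes 10 more to reach its cap of 12 — 9 left.
SKU-130: +9 to 12 (cap) — 0 left.
Total = 5×1 + 11×2 + 20×14 + 15×12 + 18×12 = 703.

703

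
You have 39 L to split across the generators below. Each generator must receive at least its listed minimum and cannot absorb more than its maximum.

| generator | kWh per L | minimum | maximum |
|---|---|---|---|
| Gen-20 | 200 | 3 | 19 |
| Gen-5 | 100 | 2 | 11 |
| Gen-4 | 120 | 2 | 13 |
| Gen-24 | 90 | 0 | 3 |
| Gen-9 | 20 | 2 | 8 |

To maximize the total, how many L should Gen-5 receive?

5

Meeting every minimum uses 3+2+2+0+2 = 9 L, leaving 30.
Highest kWh per L first: Gen-20 200 > Gen-4 120 > Gen-5 100 > Gen-24 90 > Gen-9 20.
Gen-20: +16 to 19 (cap) — 14 left.
Gen-4 takes 11 more to reach its cap of 13 — 3 left.
Gen-5 has room for 9 more but only 3 remain, so it gets 5.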